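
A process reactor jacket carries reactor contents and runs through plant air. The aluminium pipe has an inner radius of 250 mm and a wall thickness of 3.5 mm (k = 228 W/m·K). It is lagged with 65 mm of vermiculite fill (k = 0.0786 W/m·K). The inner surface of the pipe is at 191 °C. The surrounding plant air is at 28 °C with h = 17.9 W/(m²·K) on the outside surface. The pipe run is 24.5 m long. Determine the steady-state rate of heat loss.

Cylindrical conduction, so R = ln(r₂/r₁)/(2πkL) per layer, in series:
R_aluminium pipe wall = ln(253.5/250)/(2π×228×24.5) = 3.961×10^-7 K/W
R_vermiculite fill = ln(318.5/253.5)/(2π×0.0786×24.5) = 0.01887 K/W
R_outer film = 1/(h_o·2πr_oL) = 1/(17.9×2π×0.3185×24.5) = 0.001139 K/W
R_total = 0.02 K/W
Q = ΔT/R_total = 163/0.02

Q ≈ 8150 W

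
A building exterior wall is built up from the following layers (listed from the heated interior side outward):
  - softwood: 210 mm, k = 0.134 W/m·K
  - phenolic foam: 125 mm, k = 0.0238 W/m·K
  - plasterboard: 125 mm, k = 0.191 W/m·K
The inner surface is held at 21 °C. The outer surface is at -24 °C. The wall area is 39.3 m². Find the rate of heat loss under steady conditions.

Q ≈ 237 W

Series thermal resistances:
R_softwood = L/(kA) = 0.21/(0.134×39.3) = 0.03988 K/W
R_phenolic foam = L/(kA) = 0.125/(0.0238×39.3) = 0.1336 K/W
R_plasterboard = L/(kA) = 0.125/(0.191×39.3) = 0.01665 K/W
R_total = 0.1902 K/W
Q = ΔT / R_total = 45 / 0.1902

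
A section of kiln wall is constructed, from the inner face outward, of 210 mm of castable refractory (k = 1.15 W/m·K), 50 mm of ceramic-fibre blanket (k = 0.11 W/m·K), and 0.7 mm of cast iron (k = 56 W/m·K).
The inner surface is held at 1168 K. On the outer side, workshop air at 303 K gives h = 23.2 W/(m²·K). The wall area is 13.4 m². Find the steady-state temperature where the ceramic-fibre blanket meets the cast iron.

Series thermal resistances:
R_castable refractory = L/(kA) = 0.21/(1.15×13.4) = 0.01363 K/W
R_ceramic-fibre blanket = L/(kA) = 0.05/(0.11×13.4) = 0.03392 K/W
R_cast iron = L/(kA) = 0.0007/(56×13.4) = 9.328×10^-7 K/W
R_outer film = 1/(h_o·A) = 1/(23.2×13.4) = 0.003217 K/W
R_total = 0.05077 K/W;  Q = ΔT/R_total = 865/0.05077 = 17040 W
T_interface = T_inner − Q·ΣR(inner→interface) = 1168 − 17000×0.04755

T ≈ 358 K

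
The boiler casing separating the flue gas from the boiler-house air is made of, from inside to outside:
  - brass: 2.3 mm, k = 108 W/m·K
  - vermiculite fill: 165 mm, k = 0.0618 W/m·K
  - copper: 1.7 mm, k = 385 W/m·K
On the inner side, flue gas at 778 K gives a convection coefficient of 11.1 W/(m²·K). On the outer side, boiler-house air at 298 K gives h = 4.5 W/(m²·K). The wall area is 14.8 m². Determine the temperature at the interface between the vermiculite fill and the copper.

Series thermal resistances:
R_inner film = 1/(h_i·A) = 1/(11.1×14.8) = 0.006087 K/W
R_brass = L/(kA) = 0.0023/(108×14.8) = 1.439×10^-6 K/W
R_vermiculite fill = L/(kA) = 0.165/(0.0618×14.8) = 0.1804 K/W
R_copper = L/(kA) = 0.0017/(385×14.8) = 2.984×10^-7 K/W
R_outer film = 1/(h_o·A) = 1/(4.5×14.8) = 0.01502 K/W
R_total = 0.2015 K/W;  Q = ΔT/R_total = 480/0.2015 = 2382 W
T_interface = T_inner − Q·ΣR(inner→interface) = 778 − 2380×0.1865

T ≈ 334 K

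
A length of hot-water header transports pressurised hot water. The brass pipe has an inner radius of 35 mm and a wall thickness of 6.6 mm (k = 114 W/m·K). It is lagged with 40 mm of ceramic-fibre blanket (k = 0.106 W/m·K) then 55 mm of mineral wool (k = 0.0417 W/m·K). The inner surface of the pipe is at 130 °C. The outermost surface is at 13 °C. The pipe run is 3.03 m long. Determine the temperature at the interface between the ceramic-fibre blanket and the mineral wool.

T ≈ 90.3 °C

Radial resistances (cylindrical: R_cond = ln(r_o/r_i)/(2πkL), R_conv = 1/(h·2πrL)):
R_brass pipe wall = ln(41.6/35)/(2π×114×3.03) = 7.96×10^-5 K/W
R_ceramic-fibre blanket = ln(81.6/41.6)/(2π×0.106×3.03) = 0.3339 K/W
R_mineral wool = ln(136.6/81.6)/(2π×0.0417×3.03) = 0.649 K/W
R_total = 0.9829 K/W
Q = ΔT/R_total = 117/0.9829
Q = 119 W
T_interface = T_inner − Q·ΣR(inner→interface) = 130 − 119×0.3339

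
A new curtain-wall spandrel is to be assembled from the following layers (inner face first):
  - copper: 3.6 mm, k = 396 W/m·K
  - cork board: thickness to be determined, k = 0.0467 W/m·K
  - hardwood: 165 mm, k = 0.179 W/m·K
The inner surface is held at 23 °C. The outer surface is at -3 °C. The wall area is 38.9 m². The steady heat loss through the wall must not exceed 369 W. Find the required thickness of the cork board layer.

L ≈ 85 mm

Using the resistance-network approach (series):
R_copper = L/(kA) = 0.0036/(396×38.9) = 2.337×10^-7 K/W
R_hardwood = L/(kA) = 0.165/(0.179×38.9) = 0.0237 K/W
Sum of the known resistances R_other = 0.0237 K/W
Required total resistance R_tot = ΔT/Q_allow = 26/369 = 0.07046 K/W
R_cork board = R_tot − R_other = 0.04676 K/W
L = R·k·A = 0.04676×0.0467×38.9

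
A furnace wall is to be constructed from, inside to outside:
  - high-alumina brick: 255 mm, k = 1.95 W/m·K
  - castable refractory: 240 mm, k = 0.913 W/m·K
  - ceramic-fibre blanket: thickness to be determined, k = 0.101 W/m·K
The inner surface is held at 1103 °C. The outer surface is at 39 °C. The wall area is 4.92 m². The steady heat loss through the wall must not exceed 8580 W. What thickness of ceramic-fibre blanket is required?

L ≈ 21.9 mm

Treating each layer as a thermal resistance in series:
R_high-alumina brick = L/(kA) = 0.255/(1.95×4.92) = 0.02658 K/W
R_castable refractory = L/(kA) = 0.24/(0.913×4.92) = 0.05343 K/W
Sum of the known resistances R_other = 0.08001 K/W
Required total resistance R_tot = ΔT/Q_allow = 1064/8580 = 0.124 K/W
R_ceramic-fibre blanket = R_tot − R_other = 0.044 K/W
L = R·k·A = 0.044×0.101×4.92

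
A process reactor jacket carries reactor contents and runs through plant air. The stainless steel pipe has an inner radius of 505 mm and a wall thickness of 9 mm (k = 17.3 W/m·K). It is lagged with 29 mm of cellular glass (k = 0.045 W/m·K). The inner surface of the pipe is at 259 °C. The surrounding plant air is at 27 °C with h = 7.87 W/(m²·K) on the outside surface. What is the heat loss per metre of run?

Radial resistances (cylindrical: R_cond = ln(r_o/r_i)/(2πkL), R_conv = 1/(h·2πrL)):
R_stainless steel pipe wall = ln(514/505)/(2π×17.3×1) = 1.625×10^-4 K/W
R_cellular glass = ln(543/514)/(2π×0.045×1) = 0.1941 K/W
R_outer film = 1/(h_o·2πr_oL) = 1/(7.87×2π×0.543×1) = 0.03724 K/W
R_total = 0.2315 K/W
Q = ΔT/R_total = 232/0.2315

q′ ≈ 1000 W/m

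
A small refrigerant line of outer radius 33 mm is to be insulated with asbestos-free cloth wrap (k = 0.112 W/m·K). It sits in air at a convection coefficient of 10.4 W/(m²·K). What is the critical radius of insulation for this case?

For a cylinder r_cr = k/h = 0.112/10.4
r_cr = 10.8 mm; since the bare radius (33 mm) is above r_cr, any added insulation will reduce heat loss.

r_cr ≈ 10.8 mm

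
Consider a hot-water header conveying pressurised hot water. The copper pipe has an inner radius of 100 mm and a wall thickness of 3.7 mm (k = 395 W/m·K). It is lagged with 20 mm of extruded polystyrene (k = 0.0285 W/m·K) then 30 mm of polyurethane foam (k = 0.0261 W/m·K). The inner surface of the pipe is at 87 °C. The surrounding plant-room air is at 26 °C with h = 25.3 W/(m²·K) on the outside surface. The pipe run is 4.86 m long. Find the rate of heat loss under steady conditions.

Radial resistances (cylindrical: R_cond = ln(r_o/r_i)/(2πkL), R_conv = 1/(h·2πrL)):
R_copper pipe wall = ln(103.7/100)/(2π×395×4.86) = 3.012×10^-6 K/W
R_extruded polystyrene = ln(123.7/103.7)/(2π×0.0285×4.86) = 0.2026 K/W
R_polyurethane foam = ln(153.7/123.7)/(2π×0.0261×4.86) = 0.2725 K/W
R_outer film = 1/(h_o·2πr_oL) = 1/(25.3×2π×0.1537×4.86) = 0.008422 K/W
R_total = 0.4835 K/W
Q = ΔT/R_total = 61/0.4835

Q ≈ 126 W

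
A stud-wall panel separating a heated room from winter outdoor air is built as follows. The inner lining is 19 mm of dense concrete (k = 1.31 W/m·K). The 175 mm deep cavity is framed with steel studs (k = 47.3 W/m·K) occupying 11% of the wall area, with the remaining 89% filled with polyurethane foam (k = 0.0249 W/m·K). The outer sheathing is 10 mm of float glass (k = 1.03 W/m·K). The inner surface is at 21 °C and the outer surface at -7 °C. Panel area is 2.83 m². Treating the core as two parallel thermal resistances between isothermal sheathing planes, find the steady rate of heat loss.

Q ≈ 1370 W

Sheathing layers in series; stud and cavity paths in parallel between them.
R_inner = 0.019/(1.31×2.83) = 0.005125 K/W
R_stud  = 0.175/(47.3×0.11×2.83) = 0.01188 K/W
R_cav   = 0.175/(0.0249×0.89×2.83) = 2.79 K/W
1/R_core = 1/R_stud + 1/R_cav → R_core = 0.01183 K/W
R_outer = 0.01/(1.03×2.83) = 0.003431 K/W
R_total = 0.02039 K/W
Q = ΔT/R_total = 28/0.02039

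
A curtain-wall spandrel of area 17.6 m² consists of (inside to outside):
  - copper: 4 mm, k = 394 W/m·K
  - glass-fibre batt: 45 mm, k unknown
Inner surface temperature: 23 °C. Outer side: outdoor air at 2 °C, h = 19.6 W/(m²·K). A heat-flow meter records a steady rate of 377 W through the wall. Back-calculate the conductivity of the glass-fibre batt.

Using the resistance-network approach (series):
R_copper = L/(kA) = 0.004/(394×17.6) = 5.768×10^-7 K/W
R_outer film = 1/(h_o·A) = 1/(19.6×17.6) = 0.002899 K/W
Sum of known resistances R_other = 0.002899 K/W
Total R = ΔT/Q = 21/377 = 0.0557 K/W
R_glass-fibre batt = R_total − R_other = 0.0528 K/W
k = L/(R·A) = 0.045/(0.0528×17.6)

k ≈ 0.0484 W/(m·K)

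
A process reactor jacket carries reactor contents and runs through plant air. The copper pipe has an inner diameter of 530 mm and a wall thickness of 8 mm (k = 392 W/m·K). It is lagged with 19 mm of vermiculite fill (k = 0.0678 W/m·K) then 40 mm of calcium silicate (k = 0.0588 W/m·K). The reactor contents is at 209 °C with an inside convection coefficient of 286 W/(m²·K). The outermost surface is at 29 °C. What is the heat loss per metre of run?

Per-layer cylindrical resistances, series-summed:
R_inner film = 1/(h_i·2πr₁L) = 1/(286×2π×0.265×1) = 0.0021 K/W
R_copper pipe wall = ln(273/265)/(2π×392×1) = 1.208×10^-5 K/W
R_vermiculite fill = ln(292/273)/(2π×0.0678×1) = 0.1579 K/W
R_calcium silicate = ln(332/292)/(2π×0.0588×1) = 0.3475 K/W
R_total = 0.5075 K/W
Q = ΔT/R_total = 180/0.5075

q′ ≈ 355 W/m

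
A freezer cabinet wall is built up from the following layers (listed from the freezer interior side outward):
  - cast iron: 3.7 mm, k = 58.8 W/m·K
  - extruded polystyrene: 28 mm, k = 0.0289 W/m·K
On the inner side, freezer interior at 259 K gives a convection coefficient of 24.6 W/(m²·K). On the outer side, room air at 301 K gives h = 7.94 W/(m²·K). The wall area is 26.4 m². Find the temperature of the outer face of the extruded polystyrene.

Thermal resistances in series:
R_inner film = 1/(h_i·A) = 1/(24.6×26.4) = 0.00154 K/W
R_cast iron = L/(kA) = 0.0037/(58.8×26.4) = 2.384×10^-6 K/W
R_extruded polystyrene = L/(kA) = 0.028/(0.0289×26.4) = 0.0367 K/W
R_outer film = 1/(h_o·A) = 1/(7.94×26.4) = 0.004771 K/W
R_total = 0.04301 K/W;  Q = ΔT/R_total = 42/0.04301 = 976.5 W
T_interface = T_inner + Q·ΣR(inner→interface) = 259 + 976×0.03824

T ≈ 296 K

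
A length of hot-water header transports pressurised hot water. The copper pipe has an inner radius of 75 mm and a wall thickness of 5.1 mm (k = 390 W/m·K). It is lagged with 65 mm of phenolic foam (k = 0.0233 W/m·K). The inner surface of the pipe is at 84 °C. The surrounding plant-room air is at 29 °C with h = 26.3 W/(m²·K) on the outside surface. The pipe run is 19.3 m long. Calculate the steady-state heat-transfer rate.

Radial resistances (cylindrical: R_cond = ln(r_o/r_i)/(2πkL), R_conv = 1/(h·2πrL)):
R_copper pipe wall = ln(80.1/75)/(2π×390×19.3) = 1.391×10^-6 K/W
R_phenolic foam = ln(145.1/80.1)/(2π×0.0233×19.3) = 0.2103 K/W
R_outer film = 1/(h_o·2πr_oL) = 1/(26.3×2π×0.1451×19.3) = 0.002161 K/W
R_total = 0.2124 K/W
Q = ΔT/R_total = 55/0.2124

Q ≈ 259 W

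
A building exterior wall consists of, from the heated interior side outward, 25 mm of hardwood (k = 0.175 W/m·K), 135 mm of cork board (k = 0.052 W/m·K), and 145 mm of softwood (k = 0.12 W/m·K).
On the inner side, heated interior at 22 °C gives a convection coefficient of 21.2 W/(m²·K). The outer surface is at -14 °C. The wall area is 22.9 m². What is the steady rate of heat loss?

Q ≈ 206 W

Thermal resistances in series:
R_inner film = 1/(h_i·A) = 1/(21.2×22.9) = 0.00206 K/W
R_hardwood = L/(kA) = 0.025/(0.175×22.9) = 0.006238 K/W
R_cork board = L/(kA) = 0.135/(0.052×22.9) = 0.1134 K/W
R_softwood = L/(kA) = 0.145/(0.12×22.9) = 0.05277 K/W
R_total = 0.1744 K/W
Q = ΔT / R_total = 36 / 0.1744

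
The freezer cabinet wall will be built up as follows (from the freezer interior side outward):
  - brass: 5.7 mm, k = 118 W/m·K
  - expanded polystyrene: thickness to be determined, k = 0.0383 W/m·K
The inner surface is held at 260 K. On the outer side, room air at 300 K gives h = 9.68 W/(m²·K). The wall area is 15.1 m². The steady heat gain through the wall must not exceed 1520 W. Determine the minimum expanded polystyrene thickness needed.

L ≈ 11.3 mm

Using the resistance-network approach (series):
R_brass = L/(kA) = 0.0057/(118×15.1) = 3.199×10^-6 K/W
R_outer film = 1/(h_o·A) = 1/(9.68×15.1) = 0.006841 K/W
Sum of the known resistances R_other = 0.006845 K/W
Required total resistance R_tot = ΔT/Q_allow = 40/1520 = 0.02632 K/W
R_expanded polystyrene = R_tot − R_other = 0.01947 K/W
L = R·k·A = 0.01947×0.0383×15.1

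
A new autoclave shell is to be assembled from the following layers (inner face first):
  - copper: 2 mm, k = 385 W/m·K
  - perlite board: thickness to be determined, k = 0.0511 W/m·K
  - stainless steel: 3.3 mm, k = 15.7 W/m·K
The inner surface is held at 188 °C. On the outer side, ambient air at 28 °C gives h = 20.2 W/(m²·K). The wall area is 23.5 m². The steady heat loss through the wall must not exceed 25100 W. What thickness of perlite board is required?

Treating each layer as a thermal resistance in series:
R_copper = L/(kA) = 0.002/(385×23.5) = 2.211×10^-7 K/W
R_stainless steel = L/(kA) = 0.0033/(15.7×23.5) = 8.944×10^-6 K/W
R_outer film = 1/(h_o·A) = 1/(20.2×23.5) = 0.002107 K/W
Sum of the known resistances R_other = 0.002116 K/W
Required total resistance R_tot = ΔT/Q_allow = 160/25100 = 0.006375 K/W
R_perlite board = R_tot − R_other = 0.004259 K/W
L = R·k·A = 0.004259×0.0511×23.5

L ≈ 5.11 mm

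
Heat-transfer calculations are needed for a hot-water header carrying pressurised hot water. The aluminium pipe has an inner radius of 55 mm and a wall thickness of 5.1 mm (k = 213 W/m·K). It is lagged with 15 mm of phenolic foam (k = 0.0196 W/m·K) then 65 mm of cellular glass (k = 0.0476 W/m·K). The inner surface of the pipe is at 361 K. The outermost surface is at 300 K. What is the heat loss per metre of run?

q′ ≈ 15.7 W/m

Treating each annulus and film as a series resistance:
R_aluminium pipe wall = ln(60.1/55)/(2π×213×1) = 6.626×10^-5 K/W
R_phenolic foam = ln(75.1/60.1)/(2π×0.0196×1) = 1.809 K/W
R_cellular glass = ln(140.1/75.1)/(2π×0.0476×1) = 2.085 K/W
R_total = 3.894 K/W
Q = ΔT/R_total = 61/3.894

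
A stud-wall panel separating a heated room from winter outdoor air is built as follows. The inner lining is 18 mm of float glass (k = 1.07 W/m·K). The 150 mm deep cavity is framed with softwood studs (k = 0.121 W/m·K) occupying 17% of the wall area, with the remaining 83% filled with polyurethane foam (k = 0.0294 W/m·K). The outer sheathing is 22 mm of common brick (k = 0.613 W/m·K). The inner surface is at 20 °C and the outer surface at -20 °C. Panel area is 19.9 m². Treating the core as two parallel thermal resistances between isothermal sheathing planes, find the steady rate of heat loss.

Sheathing layers in series; stud and cavity paths in parallel between them.
R_inner = 0.018/(1.07×19.9) = 8.453×10^-4 K/W
R_stud  = 0.15/(0.121×0.17×19.9) = 0.3664 K/W
R_cav   = 0.15/(0.0294×0.83×19.9) = 0.3089 K/W
1/R_core = 1/R_stud + 1/R_cav → R_core = 0.1676 K/W
R_outer = 0.022/(0.613×19.9) = 0.001803 K/W
R_total = 0.1703 K/W
Q = ΔT/R_total = 40/0.1703

Q ≈ 235 W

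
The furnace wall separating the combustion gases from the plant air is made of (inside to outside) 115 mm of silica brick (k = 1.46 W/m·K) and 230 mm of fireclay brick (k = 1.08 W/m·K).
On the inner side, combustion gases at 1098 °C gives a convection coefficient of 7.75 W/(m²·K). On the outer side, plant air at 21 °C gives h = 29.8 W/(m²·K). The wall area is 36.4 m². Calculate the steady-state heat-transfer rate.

Treating each layer as a thermal resistance in series:
R_inner film = 1/(h_i·A) = 1/(7.75×36.4) = 0.003545 K/W
R_silica brick = L/(kA) = 0.115/(1.46×36.4) = 0.002164 K/W
R_fireclay brick = L/(kA) = 0.23/(1.08×36.4) = 0.005851 K/W
R_outer film = 1/(h_o·A) = 1/(29.8×36.4) = 9.219×10^-4 K/W
R_total = 0.01248 K/W
Q = ΔT / R_total = 1077 / 0.01248

Q ≈ 86300 W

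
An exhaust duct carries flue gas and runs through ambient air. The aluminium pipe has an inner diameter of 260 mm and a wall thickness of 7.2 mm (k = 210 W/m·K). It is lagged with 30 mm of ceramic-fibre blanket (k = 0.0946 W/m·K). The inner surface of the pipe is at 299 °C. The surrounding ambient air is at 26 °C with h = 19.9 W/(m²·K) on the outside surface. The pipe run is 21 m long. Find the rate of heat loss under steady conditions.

Cylindrical conduction, so R = ln(r₂/r₁)/(2πkL) per layer, in series:
R_aluminium pipe wall = ln(137.2/130)/(2π×210×21) = 1.945×10^-6 K/W
R_ceramic-fibre blanket = ln(167.2/137.2)/(2π×0.0946×21) = 0.01584 K/W
R_outer film = 1/(h_o·2πr_oL) = 1/(19.9×2π×0.1672×21) = 0.002278 K/W
R_total = 0.01812 K/W
Q = ΔT/R_total = 273/0.01812

Q ≈ 15100 W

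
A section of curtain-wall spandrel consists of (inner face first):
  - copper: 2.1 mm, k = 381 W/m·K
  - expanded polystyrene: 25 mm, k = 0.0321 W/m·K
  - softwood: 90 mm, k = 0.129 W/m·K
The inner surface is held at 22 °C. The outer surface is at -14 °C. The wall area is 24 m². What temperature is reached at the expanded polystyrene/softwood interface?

Model the wall as resistances in series:
R_copper = L/(kA) = 0.0021/(381×24) = 2.297×10^-7 K/W
R_expanded polystyrene = L/(kA) = 0.025/(0.0321×24) = 0.03245 K/W
R_softwood = L/(kA) = 0.09/(0.129×24) = 0.02907 K/W
R_total = 0.06152 K/W;  Q = ΔT/R_total = 36/0.06152 = 585.2 W
T_interface = T_inner − Q·ΣR(inner→interface) = 22 − 585×0.03245

T ≈ 3.01 °C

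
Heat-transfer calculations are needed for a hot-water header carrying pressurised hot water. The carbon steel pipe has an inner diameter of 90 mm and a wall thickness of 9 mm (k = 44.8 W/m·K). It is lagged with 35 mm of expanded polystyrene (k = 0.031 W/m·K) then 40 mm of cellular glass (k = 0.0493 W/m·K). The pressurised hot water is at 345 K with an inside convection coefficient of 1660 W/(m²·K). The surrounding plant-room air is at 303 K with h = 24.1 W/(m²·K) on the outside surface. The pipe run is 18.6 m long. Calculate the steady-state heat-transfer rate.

Q ≈ 205 W

Per-layer cylindrical resistances, series-summed:
R_inner film = 1/(h_i·2πr₁L) = 1/(1660×2π×0.045×18.6) = 1.145×10^-4 K/W
R_carbon steel pipe wall = ln(54/45)/(2π×44.8×18.6) = 3.482×10^-5 K/W
R_expanded polystyrene = ln(89/54)/(2π×0.031×18.6) = 0.1379 K/W
R_cellular glass = ln(129/89)/(2π×0.0493×18.6) = 0.06442 K/W
R_outer film = 1/(h_o·2πr_oL) = 1/(24.1×2π×0.129×18.6) = 0.002752 K/W
R_total = 0.2052 K/W
Q = ΔT/R_total = 42/0.2052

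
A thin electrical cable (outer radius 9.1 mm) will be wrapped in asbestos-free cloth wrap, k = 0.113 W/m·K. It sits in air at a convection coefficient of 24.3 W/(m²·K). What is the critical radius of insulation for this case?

For a cylinder r_cr = k/h = 0.113/24.3
r_cr = 4.65 mm; since the bare radius (9.1 mm) is above r_cr, any added insulation will reduce heat loss.

r_cr ≈ 4.65 mm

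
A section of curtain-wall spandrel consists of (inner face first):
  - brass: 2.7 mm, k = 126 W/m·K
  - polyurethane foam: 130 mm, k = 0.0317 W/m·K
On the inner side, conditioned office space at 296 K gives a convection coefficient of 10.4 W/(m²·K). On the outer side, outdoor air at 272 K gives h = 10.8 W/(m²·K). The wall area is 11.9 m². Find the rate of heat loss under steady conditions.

Q ≈ 66.6 W

Treating each layer as a thermal resistance in series:
R_inner film = 1/(h_i·A) = 1/(10.4×11.9) = 0.00808 K/W
R_brass = L/(kA) = 0.0027/(126×11.9) = 1.801×10^-6 K/W
R_polyurethane foam = L/(kA) = 0.13/(0.0317×11.9) = 0.3446 K/W
R_outer film = 1/(h_o·A) = 1/(10.8×11.9) = 0.007781 K/W
R_total = 0.3605 K/W
Q = ΔT / R_total = 24 / 0.3605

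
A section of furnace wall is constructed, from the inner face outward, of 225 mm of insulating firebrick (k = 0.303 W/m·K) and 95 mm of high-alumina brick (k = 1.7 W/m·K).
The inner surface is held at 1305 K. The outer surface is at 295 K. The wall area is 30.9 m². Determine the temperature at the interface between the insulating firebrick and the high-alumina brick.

T ≈ 366 K

Thermal resistances in series:
R_insulating firebrick = L/(kA) = 0.225/(0.303×30.9) = 0.02403 K/W
R_high-alumina brick = L/(kA) = 0.095/(1.7×30.9) = 0.001808 K/W
R_total = 0.02584 K/W;  Q = ΔT/R_total = 1010/0.02584 = 39090 W
T_interface = T_inner − Q·ΣR(inner→interface) = 1305 − 39100×0.02403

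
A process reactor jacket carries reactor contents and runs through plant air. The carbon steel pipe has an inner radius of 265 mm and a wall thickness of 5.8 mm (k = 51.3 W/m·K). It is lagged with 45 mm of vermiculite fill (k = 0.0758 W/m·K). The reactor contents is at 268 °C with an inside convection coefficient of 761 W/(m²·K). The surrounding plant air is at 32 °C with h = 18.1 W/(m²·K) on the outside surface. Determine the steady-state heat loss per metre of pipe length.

q′ ≈ 671 W/m

Radial resistances (cylindrical: R_cond = ln(r_o/r_i)/(2πkL), R_conv = 1/(h·2πrL)):
R_inner film = 1/(h_i·2πr₁L) = 1/(761×2π×0.265×1) = 7.892×10^-4 K/W
R_carbon steel pipe wall = ln(270.8/265)/(2π×51.3×1) = 6.717×10^-5 K/W
R_vermiculite fill = ln(315.8/270.8)/(2π×0.0758×1) = 0.3228 K/W
R_outer film = 1/(h_o·2πr_oL) = 1/(18.1×2π×0.3158×1) = 0.02784 K/W
R_total = 0.3515 K/W
Q = ΔT/R_total = 236/0.3515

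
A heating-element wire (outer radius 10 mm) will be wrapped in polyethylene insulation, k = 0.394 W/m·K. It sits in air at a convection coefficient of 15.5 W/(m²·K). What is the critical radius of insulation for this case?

For a cylinder r_cr = k/h = 0.394/15.5
r_cr = 25.4 mm; since the bare radius (10 mm) is below r_cr, adding a thin layer of insulation will *increase* heat loss.

r_cr ≈ 25.4 mm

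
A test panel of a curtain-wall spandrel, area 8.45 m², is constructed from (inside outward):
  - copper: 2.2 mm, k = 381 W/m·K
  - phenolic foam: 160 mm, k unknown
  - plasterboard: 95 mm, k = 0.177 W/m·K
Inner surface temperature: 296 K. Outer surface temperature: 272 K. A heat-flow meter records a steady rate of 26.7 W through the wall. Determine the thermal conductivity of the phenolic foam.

Thermal resistances in series:
R_copper = L/(kA) = 0.0022/(381×8.45) = 6.833×10^-7 K/W
R_plasterboard = L/(kA) = 0.095/(0.177×8.45) = 0.06352 K/W
Sum of known resistances R_other = 0.06352 K/W
Total R = ΔT/Q = 24/26.7 = 0.8989 K/W
R_phenolic foam = R_total − R_other = 0.8354 K/W
k = L/(R·A) = 0.16/(0.8354×8.45)

k ≈ 0.0227 W/(m·K)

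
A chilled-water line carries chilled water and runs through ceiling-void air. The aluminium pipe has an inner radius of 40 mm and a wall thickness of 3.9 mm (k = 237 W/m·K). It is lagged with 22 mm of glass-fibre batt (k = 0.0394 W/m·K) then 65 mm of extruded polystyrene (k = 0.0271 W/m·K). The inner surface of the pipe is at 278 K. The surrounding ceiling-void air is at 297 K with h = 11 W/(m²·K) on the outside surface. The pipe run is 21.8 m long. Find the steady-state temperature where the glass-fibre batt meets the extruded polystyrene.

T ≈ 283 K

Per-layer cylindrical resistances, series-summed:
R_aluminium pipe wall = ln(43.9/40)/(2π×237×21.8) = 2.866×10^-6 K/W
R_glass-fibre batt = ln(65.9/43.9)/(2π×0.0394×21.8) = 0.07527 K/W
R_extruded polystyrene = ln(130.9/65.9)/(2π×0.0271×21.8) = 0.1849 K/W
R_outer film = 1/(h_o·2πr_oL) = 1/(11×2π×0.1309×21.8) = 0.00507 K/W
R_total = 0.2652 K/W
Q = ΔT/R_total = 19/0.2652
Q = 71.6 W
T_interface = T_inner + Q·ΣR(inner→interface) = 278 + 71.6×0.07527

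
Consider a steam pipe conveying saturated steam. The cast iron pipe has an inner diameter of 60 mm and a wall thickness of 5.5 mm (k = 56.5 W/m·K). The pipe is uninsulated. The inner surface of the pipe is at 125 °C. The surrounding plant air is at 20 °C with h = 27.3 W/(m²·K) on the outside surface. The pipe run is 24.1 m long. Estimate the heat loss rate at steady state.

Q ≈ 15400 W

Cylindrical conduction, so R = ln(r₂/r₁)/(2πkL) per layer, in series:
R_cast iron pipe wall = ln(35.5/30)/(2π×56.5×24.1) = 1.968×10^-5 K/W
R_outer film = 1/(h_o·2πr_oL) = 1/(27.3×2π×0.0355×24.1) = 0.006814 K/W
R_total = 0.006834 K/W
Q = ΔT/R_total = 105/0.006834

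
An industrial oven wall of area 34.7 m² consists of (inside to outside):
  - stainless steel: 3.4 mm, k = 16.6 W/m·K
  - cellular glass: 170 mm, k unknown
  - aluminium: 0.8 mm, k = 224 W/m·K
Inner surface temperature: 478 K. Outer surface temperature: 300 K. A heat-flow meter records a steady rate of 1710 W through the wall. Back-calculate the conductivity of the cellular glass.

Thermal resistances in series:
R_stainless steel = L/(kA) = 0.0034/(16.6×34.7) = 5.903×10^-6 K/W
R_aluminium = L/(kA) = 0.0008/(224×34.7) = 1.029×10^-7 K/W
Sum of known resistances R_other = 6.005×10^-6 K/W
Total R = ΔT/Q = 178/1710 = 0.1041 K/W
R_cellular glass = R_total − R_other = 0.1041 K/W
k = L/(R·A) = 0.17/(0.1041×34.7)

k ≈ 0.0471 W/(m·K)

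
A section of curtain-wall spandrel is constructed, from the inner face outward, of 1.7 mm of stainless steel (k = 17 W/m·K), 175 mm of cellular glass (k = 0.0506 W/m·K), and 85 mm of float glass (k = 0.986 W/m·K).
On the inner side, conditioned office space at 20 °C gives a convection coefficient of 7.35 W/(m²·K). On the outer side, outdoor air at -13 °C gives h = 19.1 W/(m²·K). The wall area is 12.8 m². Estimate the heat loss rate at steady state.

Thermal resistances in series:
R_inner film = 1/(h_i·A) = 1/(7.35×12.8) = 0.01063 K/W
R_stainless steel = L/(kA) = 0.0017/(17×12.8) = 7.812×10^-6 K/W
R_cellular glass = L/(kA) = 0.175/(0.0506×12.8) = 0.2702 K/W
R_float glass = L/(kA) = 0.085/(0.986×12.8) = 0.006735 K/W
R_outer film = 1/(h_o·A) = 1/(19.1×12.8) = 0.00409 K/W
R_total = 0.2917 K/W
Q = ΔT / R_total = 33 / 0.2917

Q ≈ 113 W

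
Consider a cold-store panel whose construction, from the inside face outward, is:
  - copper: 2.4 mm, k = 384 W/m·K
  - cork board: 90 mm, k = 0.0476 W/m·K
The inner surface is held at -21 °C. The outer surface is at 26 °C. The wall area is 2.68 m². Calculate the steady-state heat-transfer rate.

Q ≈ 66.6 W

Treating each layer as a thermal resistance in series:
R_copper = L/(kA) = 0.0024/(384×2.68) = 2.332×10^-6 K/W
R_cork board = L/(kA) = 0.09/(0.0476×2.68) = 0.7055 K/W
R_total = 0.7055 K/W
Q = ΔT / R_total = 47 / 0.7055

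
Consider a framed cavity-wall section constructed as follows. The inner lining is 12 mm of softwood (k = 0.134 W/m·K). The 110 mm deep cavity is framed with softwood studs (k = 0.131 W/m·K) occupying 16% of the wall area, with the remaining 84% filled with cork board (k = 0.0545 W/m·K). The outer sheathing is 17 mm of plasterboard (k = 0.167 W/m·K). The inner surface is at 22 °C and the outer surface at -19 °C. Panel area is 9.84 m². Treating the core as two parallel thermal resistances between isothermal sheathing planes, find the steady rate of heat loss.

Sheathing layers in series; stud and cavity paths in parallel between them.
R_inner = 0.012/(0.134×9.84) = 0.009101 K/W
R_stud  = 0.11/(0.131×0.16×9.84) = 0.5333 K/W
R_cav   = 0.11/(0.0545×0.84×9.84) = 0.2442 K/W
1/R_core = 1/R_stud + 1/R_cav → R_core = 0.1675 K/W
R_outer = 0.017/(0.167×9.84) = 0.01035 K/W
R_total = 0.1869 K/W
Q = ΔT/R_total = 41/0.1869

Q ≈ 219 W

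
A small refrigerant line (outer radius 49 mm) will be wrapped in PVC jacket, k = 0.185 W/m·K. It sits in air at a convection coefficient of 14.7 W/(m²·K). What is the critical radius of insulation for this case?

For a cylinder r_cr = k/h = 0.185/14.7
r_cr = 12.6 mm; since the bare radius (49 mm) is above r_cr, any added insulation will reduce heat loss.

r_cr ≈ 12.6 mm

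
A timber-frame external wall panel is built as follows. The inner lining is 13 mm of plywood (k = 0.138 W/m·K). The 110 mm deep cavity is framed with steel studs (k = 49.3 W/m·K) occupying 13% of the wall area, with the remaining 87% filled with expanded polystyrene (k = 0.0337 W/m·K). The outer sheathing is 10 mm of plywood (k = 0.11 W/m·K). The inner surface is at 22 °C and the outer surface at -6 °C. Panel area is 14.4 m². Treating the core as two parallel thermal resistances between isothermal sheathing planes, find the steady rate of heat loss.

Sheathing layers in series; stud and cavity paths in parallel between them.
R_inner = 0.013/(0.138×14.4) = 0.006542 K/W
R_stud  = 0.11/(49.3×0.13×14.4) = 0.001192 K/W
R_cav   = 0.11/(0.0337×0.87×14.4) = 0.2605 K/W
1/R_core = 1/R_stud + 1/R_cav → R_core = 0.001186 K/W
R_outer = 0.01/(0.11×14.4) = 0.006313 K/W
R_total = 0.01404 K/W
Q = ΔT/R_total = 28/0.01404

Q ≈ 1990 W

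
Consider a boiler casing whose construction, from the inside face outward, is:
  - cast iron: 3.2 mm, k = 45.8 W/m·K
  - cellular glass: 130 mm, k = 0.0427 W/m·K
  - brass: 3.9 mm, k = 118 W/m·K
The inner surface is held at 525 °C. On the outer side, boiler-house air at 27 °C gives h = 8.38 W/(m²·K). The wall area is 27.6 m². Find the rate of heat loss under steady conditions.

Q ≈ 4340 W

Thermal resistances in series:
R_cast iron = L/(kA) = 0.0032/(45.8×27.6) = 2.531×10^-6 K/W
R_cellular glass = L/(kA) = 0.13/(0.0427×27.6) = 0.1103 K/W
R_brass = L/(kA) = 0.0039/(118×27.6) = 1.197×10^-6 K/W
R_outer film = 1/(h_o·A) = 1/(8.38×27.6) = 0.004324 K/W
R_total = 0.1146 K/W
Q = ΔT / R_total = 498 / 0.1146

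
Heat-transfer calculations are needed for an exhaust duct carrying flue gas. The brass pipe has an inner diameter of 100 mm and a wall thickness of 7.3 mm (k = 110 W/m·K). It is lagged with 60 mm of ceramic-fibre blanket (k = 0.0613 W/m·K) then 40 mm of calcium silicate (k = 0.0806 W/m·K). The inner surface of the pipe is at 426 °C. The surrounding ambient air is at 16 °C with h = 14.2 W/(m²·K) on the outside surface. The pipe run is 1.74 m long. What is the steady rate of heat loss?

Q ≈ 284 W

Treating each annulus and film as a series resistance:
R_brass pipe wall = ln(57.3/50)/(2π×110×1.74) = 1.133×10^-4 K/W
R_ceramic-fibre blanket = ln(117.3/57.3)/(2π×0.0613×1.74) = 1.069 K/W
R_calcium silicate = ln(157.3/117.3)/(2π×0.0806×1.74) = 0.333 K/W
R_outer film = 1/(h_o·2πr_oL) = 1/(14.2×2π×0.1573×1.74) = 0.04095 K/W
R_total = 1.443 K/W
Q = ΔT/R_total = 410/1.443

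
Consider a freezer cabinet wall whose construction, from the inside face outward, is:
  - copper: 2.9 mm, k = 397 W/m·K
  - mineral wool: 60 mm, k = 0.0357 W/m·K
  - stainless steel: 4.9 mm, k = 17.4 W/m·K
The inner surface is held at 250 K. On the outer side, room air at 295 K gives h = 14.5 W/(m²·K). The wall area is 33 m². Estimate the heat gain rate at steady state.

Series thermal resistances:
R_copper = L/(kA) = 0.0029/(397×33) = 2.214×10^-7 K/W
R_mineral wool = L/(kA) = 0.06/(0.0357×33) = 0.05093 K/W
R_stainless steel = L/(kA) = 0.0049/(17.4×33) = 8.534×10^-6 K/W
R_outer film = 1/(h_o·A) = 1/(14.5×33) = 0.00209 K/W
R_total = 0.05303 K/W
Q = ΔT / R_total = 45 / 0.05303

Q ≈ 849 W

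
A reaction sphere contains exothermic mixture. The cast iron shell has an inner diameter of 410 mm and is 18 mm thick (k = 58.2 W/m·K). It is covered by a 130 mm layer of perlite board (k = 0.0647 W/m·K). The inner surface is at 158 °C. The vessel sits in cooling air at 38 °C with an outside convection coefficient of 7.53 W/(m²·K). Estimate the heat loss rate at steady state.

For a spherical shell R = (1/r₁ − 1/r₂)/(4πk); film R = 1/(h·4πr²). In series:
R_cast iron shell = (1/0.205 − 1/0.223)/(4π×58.2) = 5.384×10^-4 K/W
R_perlite board = (1/0.223 − 1/0.353)/(4π×0.0647) = 2.031 K/W
R_outer film = 1/(h·4πr_o²) = 1/(7.53×4π×0.353²) = 0.08481 K/W
R_total = 2.117 K/W
Q = ΔT/R_total = 120/2.117

Q ≈ 56.7 W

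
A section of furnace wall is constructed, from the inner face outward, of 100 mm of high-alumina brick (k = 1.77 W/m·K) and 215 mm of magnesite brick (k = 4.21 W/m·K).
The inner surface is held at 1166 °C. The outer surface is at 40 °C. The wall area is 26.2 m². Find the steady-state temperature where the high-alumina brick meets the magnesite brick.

T ≈ 575 °C

Treating each layer as a thermal resistance in series:
R_high-alumina brick = L/(kA) = 0.1/(1.77×26.2) = 0.002156 K/W
R_magnesite brick = L/(kA) = 0.215/(4.21×26.2) = 0.001949 K/W
R_total = 0.004106 K/W;  Q = ΔT/R_total = 1126/0.004106 = 274300 W
T_interface = T_inner − Q·ΣR(inner→interface) = 1166 − 274000×0.002156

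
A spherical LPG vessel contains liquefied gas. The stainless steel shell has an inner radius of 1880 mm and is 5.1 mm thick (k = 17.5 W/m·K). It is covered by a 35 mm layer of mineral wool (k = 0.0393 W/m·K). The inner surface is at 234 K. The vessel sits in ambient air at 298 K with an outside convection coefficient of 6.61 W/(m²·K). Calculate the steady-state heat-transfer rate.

Each spherical layer contributes R = (1/r_i − 1/r_o)/(4πk):
R_stainless steel shell = (1/1.88 − 1/1.8851)/(4π×17.5) = 6.544×10^-6 K/W
R_mineral wool = (1/1.8851 − 1/1.9201)/(4π×0.0393) = 0.01958 K/W
R_outer film = 1/(h·4πr_o²) = 1/(6.61×4π×1.9201²) = 0.003265 K/W
R_total = 0.02285 K/W
Q = ΔT/R_total = 64/0.02285

Q ≈ 2800 W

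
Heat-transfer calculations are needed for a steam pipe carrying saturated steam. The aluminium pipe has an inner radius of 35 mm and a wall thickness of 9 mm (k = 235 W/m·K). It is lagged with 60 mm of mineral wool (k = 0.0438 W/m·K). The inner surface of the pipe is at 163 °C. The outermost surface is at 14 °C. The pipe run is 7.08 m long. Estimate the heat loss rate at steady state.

Q ≈ 337 W

Per-layer cylindrical resistances, series-summed:
R_aluminium pipe wall = ln(44/35)/(2π×235×7.08) = 2.189×10^-5 K/W
R_mineral wool = ln(104/44)/(2π×0.0438×7.08) = 0.4415 K/W
R_total = 0.4415 K/W
Q = ΔT/R_total = 149/0.4415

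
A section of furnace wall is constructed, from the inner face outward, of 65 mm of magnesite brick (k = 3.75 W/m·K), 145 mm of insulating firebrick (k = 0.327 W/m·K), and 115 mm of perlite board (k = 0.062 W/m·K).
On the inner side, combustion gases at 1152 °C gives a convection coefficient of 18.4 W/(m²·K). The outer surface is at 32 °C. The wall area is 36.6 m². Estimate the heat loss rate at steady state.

Using the resistance-network approach (series):
R_inner film = 1/(h_i·A) = 1/(18.4×36.6) = 0.001485 K/W
R_magnesite brick = L/(kA) = 0.065/(3.75×36.6) = 4.736×10^-4 K/W
R_insulating firebrick = L/(kA) = 0.145/(0.327×36.6) = 0.01212 K/W
R_perlite board = L/(kA) = 0.115/(0.062×36.6) = 0.05068 K/W
R_total = 0.06475 K/W
Q = ΔT / R_total = 1120 / 0.06475

Q ≈ 17300 W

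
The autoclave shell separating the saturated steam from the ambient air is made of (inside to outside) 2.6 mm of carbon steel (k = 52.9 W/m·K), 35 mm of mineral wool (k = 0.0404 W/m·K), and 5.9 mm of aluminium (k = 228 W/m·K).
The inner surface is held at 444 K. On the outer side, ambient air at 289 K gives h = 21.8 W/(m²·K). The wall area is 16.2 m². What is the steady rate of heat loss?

Q ≈ 2750 W

Thermal resistances in series:
R_carbon steel = L/(kA) = 0.0026/(52.9×16.2) = 3.034×10^-6 K/W
R_mineral wool = L/(kA) = 0.035/(0.0404×16.2) = 0.05348 K/W
R_aluminium = L/(kA) = 0.0059/(228×16.2) = 1.597×10^-6 K/W
R_outer film = 1/(h_o·A) = 1/(21.8×16.2) = 0.002832 K/W
R_total = 0.05631 K/W
Q = ΔT / R_total = 155 / 0.05631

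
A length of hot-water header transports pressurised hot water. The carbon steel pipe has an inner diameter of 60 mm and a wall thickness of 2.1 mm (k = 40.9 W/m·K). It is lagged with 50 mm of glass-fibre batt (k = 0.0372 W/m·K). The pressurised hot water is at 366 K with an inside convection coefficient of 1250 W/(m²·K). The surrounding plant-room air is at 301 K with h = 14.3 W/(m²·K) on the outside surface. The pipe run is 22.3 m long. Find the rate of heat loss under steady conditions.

Q ≈ 349 W

For a radial system each layer contributes R = ln(r_out/r_in)/(2πkL); films add R = 1/(hA).
R_inner film = 1/(h_i·2πr₁L) = 1/(1250×2π×0.03×22.3) = 1.903×10^-4 K/W
R_carbon steel pipe wall = ln(32.1/30)/(2π×40.9×22.3) = 1.181×10^-5 K/W
R_glass-fibre batt = ln(82.1/32.1)/(2π×0.0372×22.3) = 0.1802 K/W
R_outer film = 1/(h_o·2πr_oL) = 1/(14.3×2π×0.0821×22.3) = 0.006079 K/W
R_total = 0.1864 K/W
Q = ΔT/R_total = 65/0.1864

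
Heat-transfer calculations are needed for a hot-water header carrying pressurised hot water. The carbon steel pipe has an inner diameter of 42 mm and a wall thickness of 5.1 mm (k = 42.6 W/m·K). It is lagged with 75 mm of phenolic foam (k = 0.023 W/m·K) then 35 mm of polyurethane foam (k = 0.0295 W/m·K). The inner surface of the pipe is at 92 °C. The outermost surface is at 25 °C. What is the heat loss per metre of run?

q′ ≈ 6.1 W/m

Treating each annulus and film as a series resistance:
R_carbon steel pipe wall = ln(26.1/21)/(2π×42.6×1) = 8.123×10^-4 K/W
R_phenolic foam = ln(101.1/26.1)/(2π×0.023×1) = 9.371 K/W
R_polyurethane foam = ln(136.1/101.1)/(2π×0.0295×1) = 1.604 K/W
R_total = 10.98 K/W
Q = ΔT/R_total = 67/10.98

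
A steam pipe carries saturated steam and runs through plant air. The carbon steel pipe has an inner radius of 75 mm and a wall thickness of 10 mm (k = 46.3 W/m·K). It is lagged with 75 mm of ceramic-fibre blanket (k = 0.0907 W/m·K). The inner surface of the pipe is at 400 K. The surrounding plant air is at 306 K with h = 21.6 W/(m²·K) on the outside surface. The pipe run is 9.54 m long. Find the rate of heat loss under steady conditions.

Q ≈ 775 W

Cylindrical conduction, so R = ln(r₂/r₁)/(2πkL) per layer, in series:
R_carbon steel pipe wall = ln(85/75)/(2π×46.3×9.54) = 4.51×10^-5 K/W
R_ceramic-fibre blanket = ln(160/85)/(2π×0.0907×9.54) = 0.1163 K/W
R_outer film = 1/(h_o·2πr_oL) = 1/(21.6×2π×0.16×9.54) = 0.004827 K/W
R_total = 0.1212 K/W
Q = ΔT/R_total = 94/0.1212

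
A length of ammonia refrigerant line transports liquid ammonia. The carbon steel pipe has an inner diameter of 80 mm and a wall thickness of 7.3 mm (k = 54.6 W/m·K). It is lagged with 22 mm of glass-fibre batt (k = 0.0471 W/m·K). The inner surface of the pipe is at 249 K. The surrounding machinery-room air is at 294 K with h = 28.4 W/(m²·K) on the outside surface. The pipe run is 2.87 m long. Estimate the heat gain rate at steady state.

Q ≈ 94.1 W

Cylindrical conduction, so R = ln(r₂/r₁)/(2πkL) per layer, in series:
R_carbon steel pipe wall = ln(47.3/40)/(2π×54.6×2.87) = 1.703×10^-4 K/W
R_glass-fibre batt = ln(69.3/47.3)/(2π×0.0471×2.87) = 0.4497 K/W
R_outer film = 1/(h_o·2πr_oL) = 1/(28.4×2π×0.0693×2.87) = 0.02818 K/W
R_total = 0.478 K/W
Q = ΔT/R_total = 45/0.478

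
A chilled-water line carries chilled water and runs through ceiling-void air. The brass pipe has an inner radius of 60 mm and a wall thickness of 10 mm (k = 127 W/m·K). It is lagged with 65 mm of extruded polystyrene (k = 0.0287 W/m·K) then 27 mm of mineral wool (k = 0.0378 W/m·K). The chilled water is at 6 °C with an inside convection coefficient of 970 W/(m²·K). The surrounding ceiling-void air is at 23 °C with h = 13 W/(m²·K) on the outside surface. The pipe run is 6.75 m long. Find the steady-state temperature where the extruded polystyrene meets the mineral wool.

T ≈ 19.8 °C

Radial resistances (cylindrical: R_cond = ln(r_o/r_i)/(2πkL), R_conv = 1/(h·2πrL)):
R_inner film = 1/(h_i·2πr₁L) = 1/(970×2π×0.06×6.75) = 4.051×10^-4 K/W
R_brass pipe wall = ln(70/60)/(2π×127×6.75) = 2.862×10^-5 K/W
R_extruded polystyrene = ln(135/70)/(2π×0.0287×6.75) = 0.5396 K/W
R_mineral wool = ln(162/135)/(2π×0.0378×6.75) = 0.1137 K/W
R_outer film = 1/(h_o·2πr_oL) = 1/(13×2π×0.162×6.75) = 0.0112 K/W
R_total = 0.6649 K/W
Q = ΔT/R_total = 17/0.6649
Q = 25.6 W
T_interface = T_inner + Q·ΣR(inner→interface) = 6 + 25.6×0.54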